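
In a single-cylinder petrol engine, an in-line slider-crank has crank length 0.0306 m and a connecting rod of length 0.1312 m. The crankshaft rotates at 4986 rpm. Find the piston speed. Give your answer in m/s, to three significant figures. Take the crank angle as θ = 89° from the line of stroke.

16.0

ω = 2π·4986/60 = 522.1 rad/s
For an in-line slider-crank, x = r cosθ + √(L² − r² sin²θ), so v = −rω sinθ·[1 + r cosθ/√(L² − r² sin²θ)].
With r = 0.0306 m, L = 0.1312 m, θ = 89°: √(L² − r² sin²θ) = 0.12758 m.
v = −0.0306·522.1·0.99985·[1 + 0.0306·0.01745/0.12758] = -16.042 m/s.
|v| = 16.042 m/s.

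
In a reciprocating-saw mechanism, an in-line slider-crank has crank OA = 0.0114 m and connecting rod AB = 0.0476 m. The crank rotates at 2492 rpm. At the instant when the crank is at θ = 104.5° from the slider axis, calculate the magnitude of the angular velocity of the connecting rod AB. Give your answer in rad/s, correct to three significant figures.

ω = 261 rad/s (converted from 2492 rpm).
The rod makes angle φ with the slider axis where L sinφ = r sinθ; differentiating, L cosφ·φ̇ = r ω cosθ.
L cosφ = √(L² − r² sin²θ) = 0.046303 m.
|ω_rod| = r ω |cosθ| / √(L² − r² sin²θ) = 0.0114·261·0.25038/0.046303 = 16.087 rad/s.

16.1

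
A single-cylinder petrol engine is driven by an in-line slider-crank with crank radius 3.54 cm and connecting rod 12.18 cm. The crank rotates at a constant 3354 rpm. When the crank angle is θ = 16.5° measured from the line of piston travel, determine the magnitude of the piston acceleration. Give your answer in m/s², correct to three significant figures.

5260

ω = 2π·3354/60 = 351.2 rad/s
x(θ) = r cosθ + √(L² − r² sin²θ); with ω constant, a = ω²·d²x/dθ².
d²x/dθ² = −r cosθ − r²(cos2θ)/√u − r⁴ sin²2θ/(4u^{3/2}),  u = L² − r² sin²θ = 0.0147342 m².
Substituting r = 0.0354 m, L = 0.1218 m, θ = 16.5°: d²x/dθ² = -0.042666 m.
a = ω²·d²x/dθ² = (351.2)²·(-0.042666) = -5263.3 m/s²;  |a| = 5263.3 m/s².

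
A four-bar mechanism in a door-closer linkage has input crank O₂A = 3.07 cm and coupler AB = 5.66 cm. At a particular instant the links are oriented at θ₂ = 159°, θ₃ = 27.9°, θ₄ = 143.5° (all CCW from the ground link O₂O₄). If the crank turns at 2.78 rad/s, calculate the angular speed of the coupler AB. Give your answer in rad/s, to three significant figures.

0.447

ω₂ = 2.78 rad/s
Differentiating the loop-closure r₂e^{iθ₂}+r₃e^{iθ₃}=r₁+r₄e^{iθ₄} gives r₂ω₂e^{iθ₂}+r₃ω₃e^{iθ₃}=r₄ω₄e^{iθ₄}.
Eliminating the other unknown: ω₃ = r₂ω₂ sin(θ₄−θ₂) / [r₃ sin(θ₃−θ₄)].
Numerator sine = -0.26724; denominator sine = -0.90183.
Result = 0.0307·2.78·(-0.26724) / (0.0566·(-0.90183)) = +0.44683 rad/s; magnitude 0.44683 rad/s.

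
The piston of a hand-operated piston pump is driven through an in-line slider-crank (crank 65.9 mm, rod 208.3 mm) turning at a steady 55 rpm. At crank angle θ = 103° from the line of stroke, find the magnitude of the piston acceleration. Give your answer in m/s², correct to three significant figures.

ω = 2π·55/60 = 5.76 rad/s
x(θ) = r cosθ + √(L² − r² sin²θ); with ω constant, a = ω²·d²x/dθ².
d²x/dθ² = −r cosθ − r²(cos2θ)/√u − r⁴ sin²2θ/(4u^{3/2}),  u = L² − r² sin²θ = 0.0392658 m².
Substituting r = 0.0659 m, L = 0.2083 m, θ = 103°: d²x/dθ² = +0.034406 m.
a = ω²·d²x/dθ² = (5.76)²·(+0.034406) = +1.1413 m/s²;  |a| = 1.1413 m/s².

1.14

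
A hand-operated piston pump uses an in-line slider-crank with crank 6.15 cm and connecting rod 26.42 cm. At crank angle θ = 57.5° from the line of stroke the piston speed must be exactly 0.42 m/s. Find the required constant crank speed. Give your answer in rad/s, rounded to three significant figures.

7.18

For an in-line slider-crank, |v_piston| = rω|sinθ|·[1 + r cosθ/√(L² − r² sin²θ)].
With r = 0.0615 m, L = 0.2642 m, θ = 57.5°: the bracketed kinematic factor |dx/dθ| = 0.058485 m.
ω = v/|dx/dθ| = 0.42/0.058485 = 7.1814 rad/s.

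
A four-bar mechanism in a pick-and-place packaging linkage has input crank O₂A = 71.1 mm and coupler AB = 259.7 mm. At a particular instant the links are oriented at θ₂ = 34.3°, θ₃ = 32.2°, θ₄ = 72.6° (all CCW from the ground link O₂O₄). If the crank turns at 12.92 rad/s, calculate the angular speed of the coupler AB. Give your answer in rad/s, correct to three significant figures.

ω₂ = 12.92 rad/s
Differentiating the loop-closure r₂e^{iθ₂}+r₃e^{iθ₃}=r₁+r₄e^{iθ₄} gives r₂ω₂e^{iθ₂}+r₃ω₃e^{iθ₃}=r₄ω₄e^{iθ₄}.
Eliminating the other unknown: ω₃ = r₂ω₂ sin(θ₄−θ₂) / [r₃ sin(θ₃−θ₄)].
Numerator sine = +0.61978; denominator sine = -0.64812.
Result = 0.0711·12.92·(+0.61978) / (0.2597·(-0.64812)) = -3.3825 rad/s; magnitude 3.3825 rad/s.

3.38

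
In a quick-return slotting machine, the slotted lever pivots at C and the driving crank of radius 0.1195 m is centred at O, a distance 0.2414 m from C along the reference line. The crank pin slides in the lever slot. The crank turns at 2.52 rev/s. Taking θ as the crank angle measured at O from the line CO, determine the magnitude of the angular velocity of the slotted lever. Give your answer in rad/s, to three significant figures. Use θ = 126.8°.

ω = 15.83 rad/s (from 2.52 rev/s).
Crank pin A relative to C: A = (d + r cosθ, r sinθ); lever angle φ = atan2(r sinθ, d + r cosθ).
Differentiating tanφ: φ̇ = rω(d cosθ + r)/(d² + r² + 2dr cosθ).
d² + r² + 2dr cosθ = |CA|² = 0.0379938 m²;  d cosθ + r = -0.025104 m.
|ω_lever| = |0.1195·15.83·-0.025104| / 0.0379938 = 1.2502 rad/s.

1.25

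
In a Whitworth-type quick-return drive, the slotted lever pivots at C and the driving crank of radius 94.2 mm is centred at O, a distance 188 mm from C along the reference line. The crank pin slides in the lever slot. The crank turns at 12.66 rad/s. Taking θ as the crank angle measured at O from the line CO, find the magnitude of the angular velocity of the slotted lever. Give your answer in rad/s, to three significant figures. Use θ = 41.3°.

ω = 12.66 rad/s
Crank pin A relative to C: A = (d + r cosθ, r sinθ); lever angle φ = atan2(r sinθ, d + r cosθ).
Differentiating tanφ: φ̇ = rω(d cosθ + r)/(d² + r² + 2dr cosθ).
d² + r² + 2dr cosθ = |CA|² = 0.0708268 m²;  d cosθ + r = +0.23544 m.
|ω_lever| = |0.0942·12.66·+0.23544| / 0.0708268 = 3.9643 rad/s.

3.96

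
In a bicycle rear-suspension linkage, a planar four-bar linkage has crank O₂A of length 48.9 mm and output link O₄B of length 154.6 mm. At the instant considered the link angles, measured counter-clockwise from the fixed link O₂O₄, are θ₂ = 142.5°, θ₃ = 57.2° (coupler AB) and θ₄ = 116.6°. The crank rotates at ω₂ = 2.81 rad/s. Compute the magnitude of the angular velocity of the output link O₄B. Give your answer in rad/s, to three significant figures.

ω₂ = 2.81 rad/s
Differentiating the loop-closure r₂e^{iθ₂}+r₃e^{iθ₃}=r₁+r₄e^{iθ₄} gives r₂ω₂e^{iθ₂}+r₃ω₃e^{iθ₃}=r₄ω₄e^{iθ₄}.
Eliminating the other unknown: ω₄ = r₂ω₂ sin(θ₂−θ₃) / [r₄ sin(θ₄−θ₃)].
Numerator sine = +0.99664; denominator sine = +0.86074.
Result = 0.0489·2.81·(+0.99664) / (0.1546·(+0.86074)) = +1.0291 rad/s; magnitude 1.0291 rad/s.

1.03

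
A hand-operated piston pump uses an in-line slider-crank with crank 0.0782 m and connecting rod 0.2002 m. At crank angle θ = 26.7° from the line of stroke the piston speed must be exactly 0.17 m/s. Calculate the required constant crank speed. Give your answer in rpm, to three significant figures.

For an in-line slider-crank, |v_piston| = rω|sinθ|·[1 + r cosθ/√(L² − r² sin²θ)].
With r = 0.0782 m, L = 0.2002 m, θ = 26.7°: the bracketed kinematic factor |dx/dθ| = 0.047591 m.
ω = v/|dx/dθ| = 0.17/0.047591 = 3.5721 rad/s.
N = 60ω/(2π) = 34.111 rpm.

34.1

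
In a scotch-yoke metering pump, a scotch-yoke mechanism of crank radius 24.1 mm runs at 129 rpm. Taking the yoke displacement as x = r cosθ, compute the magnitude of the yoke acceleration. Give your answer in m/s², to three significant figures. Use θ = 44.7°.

ω = 13.51 rad/s (from 129 rpm).
x = r cosθ ⇒ ẍ = −rω² cosθ (ω constant).
|a| = rω²|cosθ| = 0.0241·(13.51)²·|cos 44.7°| = 3.1261 m/s².

3.13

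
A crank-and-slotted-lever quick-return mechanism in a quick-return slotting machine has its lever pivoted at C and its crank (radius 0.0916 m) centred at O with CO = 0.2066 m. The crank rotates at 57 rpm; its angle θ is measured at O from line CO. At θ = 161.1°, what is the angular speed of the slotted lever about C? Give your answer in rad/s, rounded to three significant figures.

ω = 5.969 rad/s (from 57 rpm).
Crank pin A relative to C: A = (d + r cosθ, r sinθ); lever angle φ = atan2(r sinθ, d + r cosθ).
Differentiating tanφ: φ̇ = rω(d cosθ + r)/(d² + r² + 2dr cosθ).
d² + r² + 2dr cosθ = |CA|² = 0.0152656 m²;  d cosθ + r = -0.10386 m.
|ω_lever| = |0.0916·5.969·-0.10386| / 0.0152656 = 3.72 rad/s.

3.72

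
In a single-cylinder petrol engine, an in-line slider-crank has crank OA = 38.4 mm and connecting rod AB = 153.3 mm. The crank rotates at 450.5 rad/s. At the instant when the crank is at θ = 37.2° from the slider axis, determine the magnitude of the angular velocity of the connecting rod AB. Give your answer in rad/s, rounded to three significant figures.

ω = 450.5 rad/s
The rod makes angle φ with the slider axis where L sinφ = r sinθ; differentiating, L cosφ·φ̇ = r ω cosθ.
L cosφ = √(L² − r² sin²θ) = 0.15153 m.
|ω_rod| = r ω |cosθ| / √(L² − r² sin²θ) = 0.0384·450.5·0.79653/0.15153 = 90.934 rad/s.

90.9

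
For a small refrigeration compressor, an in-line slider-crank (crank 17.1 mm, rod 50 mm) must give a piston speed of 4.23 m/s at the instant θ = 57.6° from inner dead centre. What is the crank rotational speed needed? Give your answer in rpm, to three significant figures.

For an in-line slider-crank, |v_piston| = rω|sinθ|·[1 + r cosθ/√(L² − r² sin²θ)].
With r = 0.0171 m, L = 0.05 m, θ = 57.6°: the bracketed kinematic factor |dx/dθ| = 0.017202 m.
ω = v/|dx/dθ| = 4.23/0.017202 = 245.91 rad/s.
N = 60ω/(2π) = 2348.3 rpm.

2350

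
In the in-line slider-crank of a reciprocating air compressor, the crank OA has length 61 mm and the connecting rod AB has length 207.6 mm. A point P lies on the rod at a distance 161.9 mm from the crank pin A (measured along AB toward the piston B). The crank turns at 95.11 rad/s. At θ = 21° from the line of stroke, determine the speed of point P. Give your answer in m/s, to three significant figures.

2.79

ω = 95.11 rad/s.  Crank-pin speed |V_A| = rω = 5.8017 m/s, perpendicular to OA.
Rod angle: sinφ = −(r/L) sinθ ⇒ φ = -6.044°; ω_rod = −rω cosθ/√(L²−r²sin²θ) = -26.236 rad/s.
V_P = V_A + ω_rod × AP, with AP = 0.1619 m along the rod.
Components: V_Px = −rω sinθ − a·ω_rod·sinφ = -2.5264 m/s;  V_Py = rω cosθ + a·ω_rod·cosφ = +1.1923 m/s.
|V_P| = √(V_Px² + V_Py²) = 2.7937 m/s.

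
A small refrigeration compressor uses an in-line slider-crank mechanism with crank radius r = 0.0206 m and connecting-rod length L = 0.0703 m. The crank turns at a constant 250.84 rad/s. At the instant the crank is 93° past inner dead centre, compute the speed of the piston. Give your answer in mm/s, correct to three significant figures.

ω = 250.8 rad/s
For an in-line slider-crank, x = r cosθ + √(L² − r² sin²θ), so v = −rω sinθ·[1 + r cosθ/√(L² − r² sin²θ)].
With r = 0.0206 m, L = 0.0703 m, θ = 93°: √(L² − r² sin²θ) = 0.067223 m.
v = −0.0206·250.8·0.99863·[1 + 0.0206·-0.05234/0.067223] = -5.0775 m/s.
|v| = 5.0775 m/s = 5077.5 mm/s.

5080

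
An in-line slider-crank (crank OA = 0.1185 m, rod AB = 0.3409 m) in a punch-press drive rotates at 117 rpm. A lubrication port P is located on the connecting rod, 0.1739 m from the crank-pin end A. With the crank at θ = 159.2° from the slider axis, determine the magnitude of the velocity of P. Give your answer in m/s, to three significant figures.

ω = 12.25 rad/s.  Crank-pin speed |V_A| = rω = 1.4519 m/s, perpendicular to OA.
Rod angle: sinφ = −(r/L) sinθ ⇒ φ = -7.091°; ω_rod = −rω cosθ/√(L²−r²sin²θ) = +4.0121 rad/s.
V_P = V_A + ω_rod × AP, with AP = 0.1739 m along the rod.
Components: V_Px = −rω sinθ − a·ω_rod·sinφ = -0.42945 m/s;  V_Py = rω cosθ + a·ω_rod·cosφ = -0.66489 m/s.
|V_P| = √(V_Px² + V_Py²) = 0.79153 m/s.

0.792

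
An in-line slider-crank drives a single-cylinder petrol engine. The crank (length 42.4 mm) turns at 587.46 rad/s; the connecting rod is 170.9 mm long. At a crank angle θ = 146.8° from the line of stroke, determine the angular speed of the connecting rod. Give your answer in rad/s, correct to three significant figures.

ω = 587.5 rad/s
The rod makes angle φ with the slider axis where L sinφ = r sinθ; differentiating, L cosφ·φ̇ = r ω cosθ.
L cosφ = √(L² − r² sin²θ) = 0.16932 m.
|ω_rod| = r ω |cosθ| / √(L² − r² sin²θ) = 0.0424·587.5·0.83676/0.16932 = 123.1 rad/s.

123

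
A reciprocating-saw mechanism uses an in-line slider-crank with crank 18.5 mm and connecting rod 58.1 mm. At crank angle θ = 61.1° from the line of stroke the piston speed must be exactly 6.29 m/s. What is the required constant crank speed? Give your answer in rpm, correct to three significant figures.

3200

For an in-line slider-crank, |v_piston| = rω|sinθ|·[1 + r cosθ/√(L² − r² sin²θ)].
With r = 0.0185 m, L = 0.0581 m, θ = 61.1°: the bracketed kinematic factor |dx/dθ| = 0.018791 m.
ω = v/|dx/dθ| = 6.29/0.018791 = 334.73 rad/s.
N = 60ω/(2π) = 3196.4 rpm.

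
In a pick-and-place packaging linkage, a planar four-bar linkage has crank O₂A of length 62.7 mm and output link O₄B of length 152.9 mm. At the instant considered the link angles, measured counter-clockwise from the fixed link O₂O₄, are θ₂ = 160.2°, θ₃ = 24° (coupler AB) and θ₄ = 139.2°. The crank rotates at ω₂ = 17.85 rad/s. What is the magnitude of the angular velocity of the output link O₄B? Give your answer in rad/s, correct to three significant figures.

ω₂ = 17.85 rad/s
Differentiating the loop-closure r₂e^{iθ₂}+r₃e^{iθ₃}=r₁+r₄e^{iθ₄} gives r₂ω₂e^{iθ₂}+r₃ω₃e^{iθ₃}=r₄ω₄e^{iθ₄}.
Eliminating the other unknown: ω₄ = r₂ω₂ sin(θ₂−θ₃) / [r₄ sin(θ₄−θ₃)].
Numerator sine = +0.69214; denominator sine = +0.90483.
Result = 0.0627·17.85·(+0.69214) / (0.1529·(+0.90483)) = +5.5992 rad/s; magnitude 5.5992 rad/s.

5.60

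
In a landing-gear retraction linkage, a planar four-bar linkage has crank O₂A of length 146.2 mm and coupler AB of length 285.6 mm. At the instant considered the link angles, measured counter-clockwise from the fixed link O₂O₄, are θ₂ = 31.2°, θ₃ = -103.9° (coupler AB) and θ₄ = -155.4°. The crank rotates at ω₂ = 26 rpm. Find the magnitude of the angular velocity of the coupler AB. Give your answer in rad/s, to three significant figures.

ω₂ = 2.723 rad/s (from 26 rpm).
Differentiating the loop-closure r₂e^{iθ₂}+r₃e^{iθ₃}=r₁+r₄e^{iθ₄} gives r₂ω₂e^{iθ₂}+r₃ω₃e^{iθ₃}=r₄ω₄e^{iθ₄}.
Eliminating the other unknown: ω₃ = r₂ω₂ sin(θ₄−θ₂) / [r₃ sin(θ₃−θ₄)].
Numerator sine = +0.11494; denominator sine = +0.78261.
Result = 0.1462·2.723·(+0.11494) / (0.2856·(+0.78261)) = +0.20469 rad/s; magnitude 0.20469 rad/s.

0.205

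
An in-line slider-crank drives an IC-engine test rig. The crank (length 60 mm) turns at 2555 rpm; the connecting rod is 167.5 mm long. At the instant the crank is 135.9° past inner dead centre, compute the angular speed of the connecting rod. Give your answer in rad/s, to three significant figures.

ω = 267.6 rad/s (converted from 2555 rpm).
The rod makes angle φ with the slider axis where L sinφ = r sinθ; differentiating, L cosφ·φ̇ = r ω cosθ.
L cosφ = √(L² − r² sin²θ) = 0.16221 m.
|ω_rod| = r ω |cosθ| / √(L² − r² sin²θ) = 0.06·267.6·0.71813/0.16221 = 71.07 rad/s.

71.1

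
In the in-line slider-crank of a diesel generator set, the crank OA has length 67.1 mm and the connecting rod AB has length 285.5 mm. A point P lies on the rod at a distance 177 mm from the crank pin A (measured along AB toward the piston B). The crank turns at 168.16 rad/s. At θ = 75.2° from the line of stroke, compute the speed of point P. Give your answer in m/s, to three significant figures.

11.4

ω = 168.2 rad/s.  Crank-pin speed |V_A| = rω = 11.284 m/s, perpendicular to OA.
Rod angle: sinφ = −(r/L) sinθ ⇒ φ = -13.134°; ω_rod = −rω cosθ/√(L²−r²sin²θ) = -10.367 rad/s.
V_P = V_A + ω_rod × AP, with AP = 0.177 m along the rod.
Components: V_Px = −rω sinθ − a·ω_rod·sinφ = -11.326 m/s;  V_Py = rω cosθ + a·ω_rod·cosφ = +1.0954 m/s.
|V_P| = √(V_Px² + V_Py²) = 11.379 m/s.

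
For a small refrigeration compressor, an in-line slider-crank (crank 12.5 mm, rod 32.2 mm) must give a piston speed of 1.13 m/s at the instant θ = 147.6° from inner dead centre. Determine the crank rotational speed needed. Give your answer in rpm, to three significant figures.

2420

For an in-line slider-crank, |v_piston| = rω|sinθ|·[1 + r cosθ/√(L² − r² sin²θ)].
With r = 0.0125 m, L = 0.0322 m, θ = 147.6°: the bracketed kinematic factor |dx/dθ| = 0.0044534 m.
ω = v/|dx/dθ| = 1.13/0.0044534 = 253.74 rad/s.
N = 60ω/(2π) = 2423 rpm.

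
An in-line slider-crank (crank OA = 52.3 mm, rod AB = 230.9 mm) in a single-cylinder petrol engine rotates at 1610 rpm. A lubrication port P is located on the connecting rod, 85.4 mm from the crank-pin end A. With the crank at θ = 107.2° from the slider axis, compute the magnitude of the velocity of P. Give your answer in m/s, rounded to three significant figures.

8.37

ω = 168.6 rad/s.  Crank-pin speed |V_A| = rω = 8.8177 m/s, perpendicular to OA.
Rod angle: sinφ = −(r/L) sinθ ⇒ φ = -12.496°; ω_rod = −rω cosθ/√(L²−r²sin²θ) = +11.567 rad/s.
V_P = V_A + ω_rod × AP, with AP = 0.0854 m along the rod.
Components: V_Px = −rω sinθ − a·ω_rod·sinφ = -8.2096 m/s;  V_Py = rω cosθ + a·ω_rod·cosφ = -1.6431 m/s.
|V_P| = √(V_Px² + V_Py²) = 8.3724 m/s.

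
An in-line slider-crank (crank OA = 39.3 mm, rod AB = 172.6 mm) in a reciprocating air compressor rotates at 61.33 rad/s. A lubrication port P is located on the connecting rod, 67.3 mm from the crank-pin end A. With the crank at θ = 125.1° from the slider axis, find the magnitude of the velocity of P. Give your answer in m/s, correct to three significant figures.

ω = 61.33 rad/s.  Crank-pin speed |V_A| = rω = 2.4103 m/s, perpendicular to OA.
Rod angle: sinφ = −(r/L) sinθ ⇒ φ = -10.736°; ω_rod = −rω cosθ/√(L²−r²sin²θ) = +8.1727 rad/s.
V_P = V_A + ω_rod × AP, with AP = 0.0673 m along the rod.
Components: V_Px = −rω sinθ − a·ω_rod·sinφ = -1.8695 m/s;  V_Py = rω cosθ + a·ω_rod·cosφ = -0.84552 m/s.
|V_P| = √(V_Px² + V_Py²) = 2.0518 m/s.

2.05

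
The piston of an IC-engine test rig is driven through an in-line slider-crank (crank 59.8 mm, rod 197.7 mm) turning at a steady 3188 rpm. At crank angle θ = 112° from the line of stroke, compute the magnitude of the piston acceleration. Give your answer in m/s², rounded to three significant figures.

ω = 2π·3188/60 = 333.8 rad/s
x(θ) = r cosθ + √(L² − r² sin²θ); with ω constant, a = ω²·d²x/dθ².
d²x/dθ² = −r cosθ − r²(cos2θ)/√u − r⁴ sin²2θ/(4u^{3/2}),  u = L² − r² sin²θ = 0.0360111 m².
Substituting r = 0.0598 m, L = 0.1977 m, θ = 112°: d²x/dθ² = +0.035731 m.
a = ω²·d²x/dθ² = (333.8)²·(+0.035731) = +3982.4 m/s²;  |a| = 3982.4 m/s².

3980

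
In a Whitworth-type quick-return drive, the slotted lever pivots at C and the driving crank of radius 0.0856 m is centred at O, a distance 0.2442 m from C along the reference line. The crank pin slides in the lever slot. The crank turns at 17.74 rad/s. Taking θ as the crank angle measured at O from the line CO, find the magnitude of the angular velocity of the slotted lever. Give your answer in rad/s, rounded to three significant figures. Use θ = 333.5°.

4.42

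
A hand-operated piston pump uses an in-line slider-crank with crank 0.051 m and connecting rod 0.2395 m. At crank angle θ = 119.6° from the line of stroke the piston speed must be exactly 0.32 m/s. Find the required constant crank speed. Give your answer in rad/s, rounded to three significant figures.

For an in-line slider-crank, |v_piston| = rω|sinθ|·[1 + r cosθ/√(L² − r² sin²θ)].
With r = 0.051 m, L = 0.2395 m, θ = 119.6°: the bracketed kinematic factor |dx/dθ| = 0.039598 m.
ω = v/|dx/dθ| = 0.32/0.039598 = 8.0812 rad/s.

8.08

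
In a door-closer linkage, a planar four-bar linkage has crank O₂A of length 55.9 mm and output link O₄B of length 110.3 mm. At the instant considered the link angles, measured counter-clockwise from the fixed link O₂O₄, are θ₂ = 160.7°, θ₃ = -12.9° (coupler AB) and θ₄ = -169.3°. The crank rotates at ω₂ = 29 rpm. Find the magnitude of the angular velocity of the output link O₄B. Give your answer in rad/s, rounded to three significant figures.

0.429

ω₂ = 3.037 rad/s (from 29 rpm).
Differentiating the loop-closure r₂e^{iθ₂}+r₃e^{iθ₃}=r₁+r₄e^{iθ₄} gives r₂ω₂e^{iθ₂}+r₃ω₃e^{iθ₃}=r₄ω₄e^{iθ₄}.
Eliminating the other unknown: ω₄ = r₂ω₂ sin(θ₂−θ₃) / [r₄ sin(θ₄−θ₃)].
Numerator sine = +0.11147; denominator sine = -0.40035.
Result = 0.0559·3.037·(+0.11147) / (0.1103·(-0.40035)) = -0.42853 rad/s; magnitude 0.42853 rad/s.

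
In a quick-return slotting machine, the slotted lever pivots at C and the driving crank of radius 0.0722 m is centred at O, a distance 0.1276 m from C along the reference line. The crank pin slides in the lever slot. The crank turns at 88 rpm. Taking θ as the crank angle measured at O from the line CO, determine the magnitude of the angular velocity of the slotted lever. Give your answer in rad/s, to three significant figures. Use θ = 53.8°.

3.03

ω = 9.215 rad/s (from 88 rpm).
Crank pin A relative to C: A = (d + r cosθ, r sinθ); lever angle φ = atan2(r sinθ, d + r cosθ).
Differentiating tanφ: φ̇ = rω(d cosθ + r)/(d² + r² + 2dr cosθ).
d² + r² + 2dr cosθ = |CA|² = 0.0323768 m²;  d cosθ + r = +0.14756 m.
|ω_lever| = |0.0722·9.215·+0.14756| / 0.0323768 = 3.0324 rad/s.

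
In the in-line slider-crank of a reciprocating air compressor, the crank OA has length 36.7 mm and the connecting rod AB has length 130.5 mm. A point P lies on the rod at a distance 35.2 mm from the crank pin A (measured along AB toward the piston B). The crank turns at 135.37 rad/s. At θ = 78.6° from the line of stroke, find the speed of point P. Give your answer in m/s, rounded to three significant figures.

5.00

ω = 135.4 rad/s.  Crank-pin speed |V_A| = rω = 4.9681 m/s, perpendicular to OA.
Rod angle: sinφ = −(r/L) sinθ ⇒ φ = -16.002°; ω_rod = −rω cosθ/√(L²−r²sin²θ) = -7.8281 rad/s.
V_P = V_A + ω_rod × AP, with AP = 0.0352 m along the rod.
Components: V_Px = −rω sinθ − a·ω_rod·sinφ = -4.946 m/s;  V_Py = rω cosθ + a·ω_rod·cosφ = +0.71711 m/s.
|V_P| = √(V_Px² + V_Py²) = 4.9977 m/s.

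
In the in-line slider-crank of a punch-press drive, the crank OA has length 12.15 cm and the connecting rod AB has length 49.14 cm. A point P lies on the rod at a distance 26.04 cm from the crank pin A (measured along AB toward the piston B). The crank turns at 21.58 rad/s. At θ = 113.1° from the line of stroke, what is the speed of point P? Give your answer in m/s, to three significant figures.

2.34

ω = 21.58 rad/s.  Crank-pin speed |V_A| = rω = 2.622 m/s, perpendicular to OA.
Rod angle: sinφ = −(r/L) sinθ ⇒ φ = -13.146°; ω_rod = −rω cosθ/√(L²−r²sin²θ) = +2.1497 rad/s.
V_P = V_A + ω_rod × AP, with AP = 0.2604 m along the rod.
Components: V_Px = −rω sinθ − a·ω_rod·sinφ = -2.2844 m/s;  V_Py = rω cosθ + a·ω_rod·cosφ = -0.48358 m/s.
|V_P| = √(V_Px² + V_Py²) = 2.3351 m/s.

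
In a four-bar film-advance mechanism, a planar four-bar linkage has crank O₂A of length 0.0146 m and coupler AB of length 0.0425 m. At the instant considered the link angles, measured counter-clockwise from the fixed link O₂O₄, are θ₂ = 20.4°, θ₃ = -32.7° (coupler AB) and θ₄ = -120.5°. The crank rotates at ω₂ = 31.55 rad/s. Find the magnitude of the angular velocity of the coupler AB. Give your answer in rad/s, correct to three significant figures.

ω₂ = 31.55 rad/s
Differentiating the loop-closure r₂e^{iθ₂}+r₃e^{iθ₃}=r₁+r₄e^{iθ₄} gives r₂ω₂e^{iθ₂}+r₃ω₃e^{iθ₃}=r₄ω₄e^{iθ₄}.
Eliminating the other unknown: ω₃ = r₂ω₂ sin(θ₄−θ₂) / [r₃ sin(θ₃−θ₄)].
Numerator sine = -0.63068; denominator sine = +0.99926.
Result = 0.0146·31.55·(-0.63068) / (0.0425·(+0.99926)) = -6.8405 rad/s; magnitude 6.8405 rad/s.

6.84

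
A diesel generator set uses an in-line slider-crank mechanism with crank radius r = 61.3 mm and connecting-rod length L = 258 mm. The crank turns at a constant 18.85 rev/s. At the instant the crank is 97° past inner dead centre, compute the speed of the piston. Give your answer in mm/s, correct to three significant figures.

6990

ω = 2π·18.9 = 118.4 rad/s
For an in-line slider-crank, x = r cosθ + √(L² − r² sin²θ), so v = −rω sinθ·[1 + r cosθ/√(L² − r² sin²θ)].
With r = 0.0613 m, L = 0.258 m, θ = 97°: √(L² − r² sin²θ) = 0.25072 m.
v = −0.0613·118.4·0.99255·[1 + 0.0613·-0.12187/0.25072] = -6.9914 m/s.
|v| = 6.9914 m/s = 6991.4 mm/s.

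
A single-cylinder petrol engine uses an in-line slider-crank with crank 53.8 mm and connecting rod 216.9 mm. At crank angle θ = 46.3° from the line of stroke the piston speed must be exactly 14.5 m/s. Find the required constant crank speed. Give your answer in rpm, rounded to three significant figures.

For an in-line slider-crank, |v_piston| = rω|sinθ|·[1 + r cosθ/√(L² − r² sin²θ)].
With r = 0.0538 m, L = 0.2169 m, θ = 46.3°: the bracketed kinematic factor |dx/dθ| = 0.045671 m.
ω = v/|dx/dθ| = 14.5/0.045671 = 317.49 rad/s.
N = 60ω/(2π) = 3031.8 rpm.

3030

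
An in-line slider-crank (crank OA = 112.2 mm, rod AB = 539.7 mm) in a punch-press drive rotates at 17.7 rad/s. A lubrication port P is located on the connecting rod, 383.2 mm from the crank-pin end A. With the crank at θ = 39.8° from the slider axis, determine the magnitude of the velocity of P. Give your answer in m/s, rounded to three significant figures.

1.48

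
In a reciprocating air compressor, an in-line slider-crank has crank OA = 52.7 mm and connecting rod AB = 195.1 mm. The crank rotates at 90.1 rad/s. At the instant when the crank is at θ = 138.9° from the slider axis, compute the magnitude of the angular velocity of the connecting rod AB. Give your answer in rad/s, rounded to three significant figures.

18.6

ω = 90.1 rad/s
The rod makes angle φ with the slider axis where L sinφ = r sinθ; differentiating, L cosφ·φ̇ = r ω cosθ.
L cosφ = √(L² − r² sin²θ) = 0.192 m.
|ω_rod| = r ω |cosθ| / √(L² − r² sin²θ) = 0.0527·90.1·0.75356/0.192 = 18.636 rad/s.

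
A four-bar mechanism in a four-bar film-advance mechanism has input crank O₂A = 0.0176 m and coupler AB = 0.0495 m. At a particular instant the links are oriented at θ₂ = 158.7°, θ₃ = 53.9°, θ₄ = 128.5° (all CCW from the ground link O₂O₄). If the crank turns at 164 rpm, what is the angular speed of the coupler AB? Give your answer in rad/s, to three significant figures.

ω₂ = 17.17 rad/s (from 164 rpm).
Differentiating the loop-closure r₂e^{iθ₂}+r₃e^{iθ₃}=r₁+r₄e^{iθ₄} gives r₂ω₂e^{iθ₂}+r₃ω₃e^{iθ₃}=r₄ω₄e^{iθ₄}.
Eliminating the other unknown: ω₃ = r₂ω₂ sin(θ₄−θ₂) / [r₃ sin(θ₃−θ₄)].
Numerator sine = -0.50302; denominator sine = -0.96410.
Result = 0.0176·17.17·(-0.50302) / (0.0495·(-0.96410)) = +3.186 rad/s; magnitude 3.186 rad/s.

3.19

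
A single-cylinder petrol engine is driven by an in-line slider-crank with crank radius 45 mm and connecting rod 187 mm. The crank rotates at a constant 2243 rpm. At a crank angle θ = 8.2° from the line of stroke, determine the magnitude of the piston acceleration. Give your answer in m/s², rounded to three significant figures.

3030

ω = 2π·2243/60 = 234.9 rad/s
x(θ) = r cosθ + √(L² − r² sin²θ); with ω constant, a = ω²·d²x/dθ².
d²x/dθ² = −r cosθ − r²(cos2θ)/√u − r⁴ sin²2θ/(4u^{3/2}),  u = L² − r² sin²θ = 0.0349278 m².
Substituting r = 0.045 m, L = 0.187 m, θ = 8.2°: d²x/dθ² = -0.054947 m.
a = ω²·d²x/dθ² = (234.9)²·(-0.054947) = -3031.5 m/s²;  |a| = 3031.5 m/s².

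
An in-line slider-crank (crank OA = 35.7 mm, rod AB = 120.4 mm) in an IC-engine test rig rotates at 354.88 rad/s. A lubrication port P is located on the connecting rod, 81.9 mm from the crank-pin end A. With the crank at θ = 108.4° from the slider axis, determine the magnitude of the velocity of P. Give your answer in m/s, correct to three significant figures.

11.3

ω = 354.9 rad/s.  Crank-pin speed |V_A| = rω = 12.669 m/s, perpendicular to OA.
Rod angle: sinφ = −(r/L) sinθ ⇒ φ = -16.341°; ω_rod = −rω cosθ/√(L²−r²sin²θ) = +34.613 rad/s.
V_P = V_A + ω_rod × AP, with AP = 0.0819 m along the rod.
Components: V_Px = −rω sinθ − a·ω_rod·sinφ = -11.224 m/s;  V_Py = rω cosθ + a·ω_rod·cosφ = -1.2788 m/s.
|V_P| = √(V_Px² + V_Py²) = 11.297 m/s.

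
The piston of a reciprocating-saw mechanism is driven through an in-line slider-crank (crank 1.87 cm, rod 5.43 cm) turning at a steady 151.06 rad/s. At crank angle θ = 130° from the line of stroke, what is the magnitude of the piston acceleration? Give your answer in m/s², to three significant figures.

296

ω = 151.1 rad/s
x(θ) = r cosθ + √(L² − r² sin²θ); with ω constant, a = ω²·d²x/dθ².
d²x/dθ² = −r cosθ − r²(cos2θ)/√u − r⁴ sin²2θ/(4u^{3/2}),  u = L² − r² sin²θ = 0.00274328 m².
Substituting r = 0.0187 m, L = 0.0543 m, θ = 130°: d²x/dθ² = +0.012973 m.
a = ω²·d²x/dθ² = (151.1)²·(+0.012973) = +296.04 m/s²;  |a| = 296.04 m/s².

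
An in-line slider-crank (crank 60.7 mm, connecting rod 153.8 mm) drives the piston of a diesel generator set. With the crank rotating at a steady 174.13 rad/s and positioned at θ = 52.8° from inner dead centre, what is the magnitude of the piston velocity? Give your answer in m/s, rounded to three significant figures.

10.5

ω = 174.1 rad/s
For an in-line slider-crank, x = r cosθ + √(L² − r² sin²θ), so v = −rω sinθ·[1 + r cosθ/√(L² − r² sin²θ)].
With r = 0.0607 m, L = 0.1538 m, θ = 52.8°: √(L² − r² sin²θ) = 0.146 m.
v = −0.0607·174.1·0.79653·[1 + 0.0607·0.60460/0.146] = -10.535 m/s.
|v| = 10.535 m/s.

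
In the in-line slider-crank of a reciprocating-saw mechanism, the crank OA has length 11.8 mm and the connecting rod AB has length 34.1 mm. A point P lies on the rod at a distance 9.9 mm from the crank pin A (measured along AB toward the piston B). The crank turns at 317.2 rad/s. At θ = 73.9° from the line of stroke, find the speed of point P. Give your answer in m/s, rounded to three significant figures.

3.77

ω = 317.2 rad/s.  Crank-pin speed |V_A| = rω = 3.743 m/s, perpendicular to OA.
Rod angle: sinφ = −(r/L) sinθ ⇒ φ = -19.419°; ω_rod = −rω cosθ/√(L²−r²sin²θ) = -32.275 rad/s.
V_P = V_A + ω_rod × AP, with AP = 0.0099 m along the rod.
Components: V_Px = −rω sinθ − a·ω_rod·sinφ = -3.7024 m/s;  V_Py = rω cosθ + a·ω_rod·cosφ = +0.73663 m/s.
|V_P| = √(V_Px² + V_Py²) = 3.775 m/s.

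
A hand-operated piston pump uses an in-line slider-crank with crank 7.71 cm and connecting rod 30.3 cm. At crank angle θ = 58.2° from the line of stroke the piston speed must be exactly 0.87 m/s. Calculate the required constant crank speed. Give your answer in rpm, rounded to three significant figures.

111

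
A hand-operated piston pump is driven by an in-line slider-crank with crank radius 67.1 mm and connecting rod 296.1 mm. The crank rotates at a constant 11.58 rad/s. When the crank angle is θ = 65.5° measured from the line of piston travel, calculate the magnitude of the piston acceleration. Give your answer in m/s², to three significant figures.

ω = 11.58 rad/s
x(θ) = r cosθ + √(L² − r² sin²θ); with ω constant, a = ω²·d²x/dθ².
d²x/dθ² = −r cosθ − r²(cos2θ)/√u − r⁴ sin²2θ/(4u^{3/2}),  u = L² − r² sin²θ = 0.0839471 m².
Substituting r = 0.0671 m, L = 0.2961 m, θ = 65.5°: d²x/dθ² = -0.01775 m.
a = ω²·d²x/dθ² = (11.58)²·(-0.01775) = -2.3802 m/s²;  |a| = 2.3802 m/s².

2.38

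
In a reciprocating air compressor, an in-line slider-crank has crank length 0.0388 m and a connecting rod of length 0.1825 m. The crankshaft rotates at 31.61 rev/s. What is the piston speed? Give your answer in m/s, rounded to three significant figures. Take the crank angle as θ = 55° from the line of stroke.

7.09

ω = 2π·31.6 = 198.6 rad/s
For an in-line slider-crank, x = r cosθ + √(L² − r² sin²θ), so v = −rω sinθ·[1 + r cosθ/√(L² − r² sin²θ)].
With r = 0.0388 m, L = 0.1825 m, θ = 55°: √(L² − r² sin²θ) = 0.17971 m.
v = −0.0388·198.6·0.81915·[1 + 0.0388·0.57358/0.17971] = -7.0942 m/s.
|v| = 7.0942 m/s.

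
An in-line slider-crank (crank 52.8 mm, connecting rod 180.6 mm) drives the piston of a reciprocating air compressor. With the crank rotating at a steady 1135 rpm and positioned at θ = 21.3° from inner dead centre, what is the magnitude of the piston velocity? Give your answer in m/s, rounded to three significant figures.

ω = 2π·1135/60 = 118.9 rad/s
For an in-line slider-crank, x = r cosθ + √(L² − r² sin²θ), so v = −rω sinθ·[1 + r cosθ/√(L² − r² sin²θ)].
With r = 0.0528 m, L = 0.1806 m, θ = 21.3°: √(L² − r² sin²θ) = 0.17958 m.
v = −0.0528·118.9·0.36325·[1 + 0.0528·0.93169/0.17958] = -2.9041 m/s.
|v| = 2.9041 m/s.

2.90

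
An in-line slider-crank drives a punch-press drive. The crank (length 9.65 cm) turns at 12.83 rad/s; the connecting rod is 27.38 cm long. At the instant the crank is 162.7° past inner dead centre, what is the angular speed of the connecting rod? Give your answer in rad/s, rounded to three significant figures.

4.34

ω = 12.83 rad/s
The rod makes angle φ with the slider axis where L sinφ = r sinθ; differentiating, L cosφ·φ̇ = r ω cosθ.
L cosφ = √(L² − r² sin²θ) = 0.27229 m.
|ω_rod| = r ω |cosθ| / √(L² − r² sin²θ) = 0.0965·12.83·0.95476/0.27229 = 4.3412 rad/s.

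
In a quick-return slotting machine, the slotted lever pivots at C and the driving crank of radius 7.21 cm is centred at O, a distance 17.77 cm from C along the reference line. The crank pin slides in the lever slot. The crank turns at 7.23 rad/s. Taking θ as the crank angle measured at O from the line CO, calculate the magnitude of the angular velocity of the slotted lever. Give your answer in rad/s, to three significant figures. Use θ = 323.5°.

1.95

ω = 7.23 rad/s
Crank pin A relative to C: A = (d + r cosθ, r sinθ); lever angle φ = atan2(r sinθ, d + r cosθ).
Differentiating tanφ: φ̇ = rω(d cosθ + r)/(d² + r² + 2dr cosθ).
d² + r² + 2dr cosθ = |CA|² = 0.057374 m²;  d cosθ + r = +0.21495 m.
|ω_lever| = |0.0721·7.23·+0.21495| / 0.057374 = 1.9529 rad/s.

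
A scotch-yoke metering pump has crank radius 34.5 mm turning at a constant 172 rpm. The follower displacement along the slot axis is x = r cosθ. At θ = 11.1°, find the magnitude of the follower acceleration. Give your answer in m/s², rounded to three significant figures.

11.0

ω = 18.01 rad/s (from 172 rpm).
x = r cosθ ⇒ ẍ = −rω² cosθ (ω constant).
|a| = rω²|cosθ| = 0.0345·(18.01)²·|cos 11.1°| = 10.983 m/s².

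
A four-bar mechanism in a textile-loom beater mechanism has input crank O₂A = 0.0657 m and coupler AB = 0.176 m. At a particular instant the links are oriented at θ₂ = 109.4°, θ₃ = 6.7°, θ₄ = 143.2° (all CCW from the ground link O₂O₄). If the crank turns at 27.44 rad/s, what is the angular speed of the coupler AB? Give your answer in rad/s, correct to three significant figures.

8.28

ω₂ = 27.44 rad/s
Differentiating the loop-closure r₂e^{iθ₂}+r₃e^{iθ₃}=r₁+r₄e^{iθ₄} gives r₂ω₂e^{iθ₂}+r₃ω₃e^{iθ₃}=r₄ω₄e^{iθ₄}.
Eliminating the other unknown: ω₃ = r₂ω₂ sin(θ₄−θ₂) / [r₃ sin(θ₃−θ₄)].
Numerator sine = +0.55630; denominator sine = -0.68835.
Result = 0.0657·27.44·(+0.55630) / (0.176·(-0.68835)) = -8.2781 rad/s; magnitude 8.2781 rad/s.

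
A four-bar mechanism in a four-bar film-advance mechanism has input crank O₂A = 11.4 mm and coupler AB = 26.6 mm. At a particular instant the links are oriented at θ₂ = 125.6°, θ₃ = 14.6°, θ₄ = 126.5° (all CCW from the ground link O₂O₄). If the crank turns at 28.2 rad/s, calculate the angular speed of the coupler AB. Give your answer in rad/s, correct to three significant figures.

0.205

ω₂ = 28.2 rad/s
Differentiating the loop-closure r₂e^{iθ₂}+r₃e^{iθ₃}=r₁+r₄e^{iθ₄} gives r₂ω₂e^{iθ₂}+r₃ω₃e^{iθ₃}=r₄ω₄e^{iθ₄}.
Eliminating the other unknown: ω₃ = r₂ω₂ sin(θ₄−θ₂) / [r₃ sin(θ₃−θ₄)].
Numerator sine = +0.01571; denominator sine = -0.92784.
Result = 0.0114·28.2·(+0.01571) / (0.0266·(-0.92784)) = -0.2046 rad/s; magnitude 0.2046 rad/s.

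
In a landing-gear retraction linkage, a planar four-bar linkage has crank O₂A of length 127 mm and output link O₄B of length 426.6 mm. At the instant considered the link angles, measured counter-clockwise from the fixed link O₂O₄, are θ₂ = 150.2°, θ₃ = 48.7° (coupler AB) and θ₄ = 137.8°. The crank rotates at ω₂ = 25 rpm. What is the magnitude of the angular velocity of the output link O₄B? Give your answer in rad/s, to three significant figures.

ω₂ = 2.618 rad/s (from 25 rpm).
Differentiating the loop-closure r₂e^{iθ₂}+r₃e^{iθ₃}=r₁+r₄e^{iθ₄} gives r₂ω₂e^{iθ₂}+r₃ω₃e^{iθ₃}=r₄ω₄e^{iθ₄}.
Eliminating the other unknown: ω₄ = r₂ω₂ sin(θ₂−θ₃) / [r₄ sin(θ₄−θ₃)].
Numerator sine = +0.97992; denominator sine = +0.99988.
Result = 0.127·2.618·(+0.97992) / (0.4266·(+0.99988)) = +0.76383 rad/s; magnitude 0.76383 rad/s.

0.764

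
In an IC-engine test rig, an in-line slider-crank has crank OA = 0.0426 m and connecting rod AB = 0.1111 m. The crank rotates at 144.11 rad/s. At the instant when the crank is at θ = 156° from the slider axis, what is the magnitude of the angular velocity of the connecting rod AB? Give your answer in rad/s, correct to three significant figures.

51.1

ω = 144.1 rad/s
The rod makes angle φ with the slider axis where L sinφ = r sinθ; differentiating, L cosφ·φ̇ = r ω cosθ.
L cosφ = √(L² − r² sin²θ) = 0.10974 m.
|ω_rod| = r ω |cosθ| / √(L² − r² sin²θ) = 0.0426·144.1·0.91355/0.10974 = 51.105 rad/s.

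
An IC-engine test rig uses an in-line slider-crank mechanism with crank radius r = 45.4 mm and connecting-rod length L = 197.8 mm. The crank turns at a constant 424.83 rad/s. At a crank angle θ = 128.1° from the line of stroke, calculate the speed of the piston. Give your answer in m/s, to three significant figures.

13.0

ω = 424.8 rad/s
For an in-line slider-crank, x = r cosθ + √(L² − r² sin²θ), so v = −rω sinθ·[1 + r cosθ/√(L² − r² sin²θ)].
With r = 0.0454 m, L = 0.1978 m, θ = 128.1°: √(L² − r² sin²θ) = 0.19455 m.
v = −0.0454·424.8·0.78694·[1 + 0.0454·-0.61704/0.19455] = -12.992 m/s.
|v| = 12.992 m/s.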